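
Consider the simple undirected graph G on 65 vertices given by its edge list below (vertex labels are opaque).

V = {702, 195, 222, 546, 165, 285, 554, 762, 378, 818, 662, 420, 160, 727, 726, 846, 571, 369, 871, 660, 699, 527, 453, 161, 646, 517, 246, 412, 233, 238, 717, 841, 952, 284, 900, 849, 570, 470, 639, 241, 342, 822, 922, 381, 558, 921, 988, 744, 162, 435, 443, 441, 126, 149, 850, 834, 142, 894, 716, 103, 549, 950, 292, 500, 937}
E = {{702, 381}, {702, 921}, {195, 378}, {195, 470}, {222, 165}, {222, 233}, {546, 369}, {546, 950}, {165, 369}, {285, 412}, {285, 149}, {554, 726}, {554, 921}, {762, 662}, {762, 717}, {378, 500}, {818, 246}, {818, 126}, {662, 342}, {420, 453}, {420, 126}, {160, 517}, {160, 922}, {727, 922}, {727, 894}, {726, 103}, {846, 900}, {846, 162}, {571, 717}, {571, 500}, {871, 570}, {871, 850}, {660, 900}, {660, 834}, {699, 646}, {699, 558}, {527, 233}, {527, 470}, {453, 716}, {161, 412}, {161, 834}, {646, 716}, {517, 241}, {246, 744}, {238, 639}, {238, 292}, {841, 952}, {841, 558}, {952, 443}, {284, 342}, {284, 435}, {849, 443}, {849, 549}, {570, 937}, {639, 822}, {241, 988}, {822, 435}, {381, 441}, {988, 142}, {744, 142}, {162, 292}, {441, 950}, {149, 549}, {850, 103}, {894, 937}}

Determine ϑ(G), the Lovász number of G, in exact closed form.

deg(369) = 2; N(369) = {546, 165}.
N(165) = {222, 369}, |N(165)| = 2.
Vertex 850 has 2 neighbors: 871, 103.
Vertex 195 has 2 neighbors: 378, 470.
Every vertex has degree 2 (N=65); connected 2-regular on 65 ⇒ C_{65}.
The 33 distinct eigenvalues: [2.0, 1.991, 1.963, 1.916, 1.852, 1.771, 1.673, 1.559, 1.431, 1.29, 1.136, 0.972, 0.799, 0.618, 0.432, 0.241, 0.048, -0.145, -0.337, -0.525, -0.709, -0.886, -1.055, -1.214, -1.362, -1.497, -1.618, -1.724, -1.814, -1.887, -1.942, -1.979, -1.998].
Lovász (edge-transitive): ϑ = −65·(-2*cos(pi/65))/((2)−(-2*cos(pi/65))) = 65*cos(pi/65)/(cos(pi/65) + 1).
ϑ(G) ≈ 32.4810.
Sandwich: α(G)=32 ≤ ϑ(G)=65*cos(pi/65)/(cos(pi/65) + 1) ≤ χ(Ḡ)=33 (both strict).

65*cos(pi/65)/(cos(pi/65) + 1)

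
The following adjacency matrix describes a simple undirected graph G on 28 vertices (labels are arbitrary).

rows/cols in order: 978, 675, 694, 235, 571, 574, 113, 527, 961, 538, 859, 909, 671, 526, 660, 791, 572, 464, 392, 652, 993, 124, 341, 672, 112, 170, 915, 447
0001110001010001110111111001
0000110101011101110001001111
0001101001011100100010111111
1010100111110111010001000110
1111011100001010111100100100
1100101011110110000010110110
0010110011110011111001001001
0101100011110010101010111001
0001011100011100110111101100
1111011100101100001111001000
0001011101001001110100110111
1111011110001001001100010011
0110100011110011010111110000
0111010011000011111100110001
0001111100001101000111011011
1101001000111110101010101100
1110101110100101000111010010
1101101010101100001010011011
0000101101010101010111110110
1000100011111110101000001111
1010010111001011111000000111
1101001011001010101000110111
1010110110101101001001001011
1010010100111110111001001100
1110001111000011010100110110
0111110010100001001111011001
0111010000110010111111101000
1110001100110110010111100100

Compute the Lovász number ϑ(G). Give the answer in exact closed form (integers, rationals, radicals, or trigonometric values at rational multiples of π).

7

N(464) = {978, 675, 235, 571, 113, 961, 859, 671, 526, 392, 993, 672, 112, 915, 447}, |N(464)| = 15.
deg(572) = 15; N(572) = {978, 675, 694, 571, 113, 527, 961, 859, 526, 791, 652, 993, 124, 672, 915}.
deg(170) = 15; N(170) = {675, 694, 235, 571, 574, 961, 859, 791, 392, 652, 993, 124, 672, 112, 447}.
Vertex 571 has 15 neighbors: 978, 675, 694, 235, 574, 113, 527, 671, 660, 572, 464, 392, 652, 341, 170.
Regular of degree 15 on 28 vertices: this is K(8,2), the Kneser graph.
spec(A) ≈ [15.0, 1.0, -5.0] (distinct, 3 d.p.).
−28·(-5) / ((15)−(-5)) = 7 = ϑ(G).
≈ 7.000000000 (to 9 d.p.).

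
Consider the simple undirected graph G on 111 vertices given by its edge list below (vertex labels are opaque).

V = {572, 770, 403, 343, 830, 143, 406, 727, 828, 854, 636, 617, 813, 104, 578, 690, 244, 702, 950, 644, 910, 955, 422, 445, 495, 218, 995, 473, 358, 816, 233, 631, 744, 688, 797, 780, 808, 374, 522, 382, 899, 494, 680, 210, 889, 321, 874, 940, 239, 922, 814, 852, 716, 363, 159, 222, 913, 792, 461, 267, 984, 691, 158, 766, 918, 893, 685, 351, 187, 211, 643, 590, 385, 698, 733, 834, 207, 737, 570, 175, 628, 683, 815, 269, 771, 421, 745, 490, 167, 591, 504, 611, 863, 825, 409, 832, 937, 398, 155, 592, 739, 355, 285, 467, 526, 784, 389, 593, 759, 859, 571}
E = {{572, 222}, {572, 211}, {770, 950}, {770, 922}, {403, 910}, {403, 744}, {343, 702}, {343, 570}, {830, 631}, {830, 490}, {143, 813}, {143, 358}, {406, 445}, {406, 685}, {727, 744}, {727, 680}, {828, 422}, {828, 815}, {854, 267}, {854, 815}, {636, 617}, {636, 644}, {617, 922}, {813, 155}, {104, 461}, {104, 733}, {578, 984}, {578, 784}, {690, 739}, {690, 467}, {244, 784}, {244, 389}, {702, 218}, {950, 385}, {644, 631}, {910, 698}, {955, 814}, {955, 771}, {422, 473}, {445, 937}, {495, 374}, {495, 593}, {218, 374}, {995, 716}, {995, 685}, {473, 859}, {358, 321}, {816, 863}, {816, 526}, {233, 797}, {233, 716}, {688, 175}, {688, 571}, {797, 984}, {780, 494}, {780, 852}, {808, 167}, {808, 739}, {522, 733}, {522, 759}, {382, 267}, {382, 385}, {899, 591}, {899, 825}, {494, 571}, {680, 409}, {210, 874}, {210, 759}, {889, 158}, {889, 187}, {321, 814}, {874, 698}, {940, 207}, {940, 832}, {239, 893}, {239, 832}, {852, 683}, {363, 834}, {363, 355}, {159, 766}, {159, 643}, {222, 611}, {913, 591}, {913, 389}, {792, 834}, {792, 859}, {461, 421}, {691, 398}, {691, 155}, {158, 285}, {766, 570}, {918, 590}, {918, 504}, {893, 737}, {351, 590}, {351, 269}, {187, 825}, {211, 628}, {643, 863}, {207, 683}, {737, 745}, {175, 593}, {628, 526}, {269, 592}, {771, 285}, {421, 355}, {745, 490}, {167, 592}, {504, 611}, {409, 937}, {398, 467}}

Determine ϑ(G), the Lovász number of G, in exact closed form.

N(893) = {239, 737}, |N(893)| = 2.
N(239) = {893, 832}, |N(239)| = 2.
deg(398) = 2; N(398) = {691, 467}.
Vertex 522 has 2 neighbors: 733, 759.
111-vertex 2-regular graph: the odd cycle C_{111}.
The 56 distinct eigenvalues: [2.0, 1.996797, 1.987197, 1.971232, 1.948952, 1.920429, 1.885755, 1.84504, 1.798414, 1.746028, 1.688049, 1.624662, 1.556072, 1.482496, 1.404172, 1.321349, 1.234294, 1.143286, 1.048615, 0.950584, 0.849509, 0.745713, 0.639528, 0.531294, 0.421359, 0.310073, 0.197795, 0.084882, -0.028302, -0.141395, -0.254036, -0.365862, -0.476517, -0.585646, -0.692898, -0.797931, -0.900407, -1.0, -1.096389, -1.189266, -1.278334, -1.363307, -1.443912, -1.519892, -1.591004, -1.657019, -1.717727, -1.772931, -1.822457, -1.866145, -1.903855, -1.935466, -1.960877, -1.980007, -1.992795, -1.999199].
−111·(-2*cos(pi/111)) / ((2)−(-2*cos(pi/111))) = 111*cos(pi/111)/(cos(pi/111) + 1) = ϑ(G).
Numerically 55.488884097.
α=55, χ(Ḡ)=56; ϑ=111*cos(pi/111)/(cos(pi/111) + 1) lies between (both strict).

111*cos(pi/111)/(cos(pi/111) + 1)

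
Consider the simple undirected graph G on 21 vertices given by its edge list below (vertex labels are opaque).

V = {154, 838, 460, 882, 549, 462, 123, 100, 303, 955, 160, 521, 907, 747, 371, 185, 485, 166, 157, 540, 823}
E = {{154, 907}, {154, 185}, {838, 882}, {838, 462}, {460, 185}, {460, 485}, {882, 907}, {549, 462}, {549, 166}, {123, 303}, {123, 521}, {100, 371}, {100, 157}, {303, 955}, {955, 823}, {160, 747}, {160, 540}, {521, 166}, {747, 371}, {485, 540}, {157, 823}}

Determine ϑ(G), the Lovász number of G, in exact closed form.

deg(460) = 2; N(460) = {185, 485}.
Vertex 100 has 2 neighbors: 371, 157.
deg(955) = 2; N(955) = {303, 823}.
N(185) = {154, 460}, |N(185)| = 2.
Regular of degree 2 on 21 vertices: a single 21-cycle (edge-transitive).
Distinct eigenvalues (to 4 d.p.): [2.0, 1.9111, 1.6525, 1.247, 0.7307, 0.1495, -0.445, -1.0, -1.4661, -1.8019, -1.9777].
ϑ = −N·λ_min/(λ_max−λ_min) = −21·(-2*cos(pi/21))/(2−(-2*cos(pi/21))) = 21*cos(pi/21)/(cos(pi/21) + 1).
≈ 10.441033 (to 6 d.p.).
Sandwich: α(G)=10 ≤ ϑ(G)=21*cos(pi/21)/(cos(pi/21) + 1) ≤ χ(Ḡ)=11 (both strict).

21*cos(pi/21)/(cos(pi/21) + 1)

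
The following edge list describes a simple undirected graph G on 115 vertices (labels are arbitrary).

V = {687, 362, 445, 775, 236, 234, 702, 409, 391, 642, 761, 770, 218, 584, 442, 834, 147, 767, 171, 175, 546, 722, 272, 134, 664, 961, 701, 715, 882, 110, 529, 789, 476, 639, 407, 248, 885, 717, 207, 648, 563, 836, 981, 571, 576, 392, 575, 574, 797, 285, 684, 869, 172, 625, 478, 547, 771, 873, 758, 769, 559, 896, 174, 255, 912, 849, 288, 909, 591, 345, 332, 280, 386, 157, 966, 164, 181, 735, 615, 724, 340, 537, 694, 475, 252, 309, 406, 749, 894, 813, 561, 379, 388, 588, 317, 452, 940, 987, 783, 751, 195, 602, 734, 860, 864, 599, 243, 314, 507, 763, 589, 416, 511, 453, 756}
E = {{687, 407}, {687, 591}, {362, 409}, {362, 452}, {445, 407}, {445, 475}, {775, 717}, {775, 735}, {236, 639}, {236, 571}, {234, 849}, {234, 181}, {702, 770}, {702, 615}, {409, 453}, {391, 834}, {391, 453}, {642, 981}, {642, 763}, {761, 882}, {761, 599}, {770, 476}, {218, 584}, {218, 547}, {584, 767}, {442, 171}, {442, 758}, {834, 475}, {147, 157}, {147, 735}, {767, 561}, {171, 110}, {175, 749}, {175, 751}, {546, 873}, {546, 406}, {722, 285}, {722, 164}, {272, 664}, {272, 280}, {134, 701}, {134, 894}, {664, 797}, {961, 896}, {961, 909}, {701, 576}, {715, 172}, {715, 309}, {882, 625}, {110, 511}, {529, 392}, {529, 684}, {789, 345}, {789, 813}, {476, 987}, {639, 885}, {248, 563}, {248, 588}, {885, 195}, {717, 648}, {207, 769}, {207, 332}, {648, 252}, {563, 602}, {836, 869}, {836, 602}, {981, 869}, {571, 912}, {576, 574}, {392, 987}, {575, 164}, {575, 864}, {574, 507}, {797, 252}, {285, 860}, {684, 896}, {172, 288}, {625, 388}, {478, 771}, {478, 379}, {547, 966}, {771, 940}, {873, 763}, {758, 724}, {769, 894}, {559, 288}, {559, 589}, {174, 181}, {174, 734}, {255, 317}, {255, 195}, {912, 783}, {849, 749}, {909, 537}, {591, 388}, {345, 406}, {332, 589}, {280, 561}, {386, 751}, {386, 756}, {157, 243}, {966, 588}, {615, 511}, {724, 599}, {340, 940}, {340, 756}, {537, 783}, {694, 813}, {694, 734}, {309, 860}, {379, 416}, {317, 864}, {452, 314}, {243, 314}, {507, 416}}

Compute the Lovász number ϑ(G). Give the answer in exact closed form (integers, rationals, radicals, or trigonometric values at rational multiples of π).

115*cos(pi/115)/(cos(pi/115) + 1)

deg(642) = 2; N(642) = {981, 763}.
Vertex 648 has 2 neighbors: 717, 252.
Vertex 511 has 2 neighbors: 110, 615.
deg(442) = 2; N(442) = {171, 758}.
115-vertex 2-regular graph: a single 115-cycle (edge-transitive).
A has 58 distinct eigenvalues ≈ [2.0, 1.997, 1.9881, 1.9732, 1.9524, 1.9258, 1.8935, 1.8555, 1.812, 1.763, 1.7088, 1.6495, 1.5853, 1.5164, 1.4429, 1.3651, 1.2832, 1.1976, 1.1083, 1.0157, 0.9201, 0.8218, 0.721, 0.618, 0.5132, 0.4069, 0.2994, 0.1909, 0.0819, -0.0273, -0.1365, -0.2452, -0.3533, -0.4602, -0.5658, -0.6698, -0.7717, -0.8713, -0.9683, -1.0624, -1.1534, -1.2409, -1.3247, -1.4045, -1.4802, -1.5514, -1.618, -1.6798, -1.7366, -1.7882, -1.8344, -1.8752, -1.9104, -1.9399, -1.9635, -1.9814, -1.9933, -1.9993].
Lovász: ϑ = −115(-2*cos(pi/115))/(2+-(-1)*2*cos(pi/115)) = 115*cos(pi/115)/(cos(pi/115) + 1).
Numerically 57.4893.
Sandwich: α(G)=57 ≤ ϑ(G)=115*cos(pi/115)/(cos(pi/115) + 1) ≤ χ(Ḡ)=58 (both strict).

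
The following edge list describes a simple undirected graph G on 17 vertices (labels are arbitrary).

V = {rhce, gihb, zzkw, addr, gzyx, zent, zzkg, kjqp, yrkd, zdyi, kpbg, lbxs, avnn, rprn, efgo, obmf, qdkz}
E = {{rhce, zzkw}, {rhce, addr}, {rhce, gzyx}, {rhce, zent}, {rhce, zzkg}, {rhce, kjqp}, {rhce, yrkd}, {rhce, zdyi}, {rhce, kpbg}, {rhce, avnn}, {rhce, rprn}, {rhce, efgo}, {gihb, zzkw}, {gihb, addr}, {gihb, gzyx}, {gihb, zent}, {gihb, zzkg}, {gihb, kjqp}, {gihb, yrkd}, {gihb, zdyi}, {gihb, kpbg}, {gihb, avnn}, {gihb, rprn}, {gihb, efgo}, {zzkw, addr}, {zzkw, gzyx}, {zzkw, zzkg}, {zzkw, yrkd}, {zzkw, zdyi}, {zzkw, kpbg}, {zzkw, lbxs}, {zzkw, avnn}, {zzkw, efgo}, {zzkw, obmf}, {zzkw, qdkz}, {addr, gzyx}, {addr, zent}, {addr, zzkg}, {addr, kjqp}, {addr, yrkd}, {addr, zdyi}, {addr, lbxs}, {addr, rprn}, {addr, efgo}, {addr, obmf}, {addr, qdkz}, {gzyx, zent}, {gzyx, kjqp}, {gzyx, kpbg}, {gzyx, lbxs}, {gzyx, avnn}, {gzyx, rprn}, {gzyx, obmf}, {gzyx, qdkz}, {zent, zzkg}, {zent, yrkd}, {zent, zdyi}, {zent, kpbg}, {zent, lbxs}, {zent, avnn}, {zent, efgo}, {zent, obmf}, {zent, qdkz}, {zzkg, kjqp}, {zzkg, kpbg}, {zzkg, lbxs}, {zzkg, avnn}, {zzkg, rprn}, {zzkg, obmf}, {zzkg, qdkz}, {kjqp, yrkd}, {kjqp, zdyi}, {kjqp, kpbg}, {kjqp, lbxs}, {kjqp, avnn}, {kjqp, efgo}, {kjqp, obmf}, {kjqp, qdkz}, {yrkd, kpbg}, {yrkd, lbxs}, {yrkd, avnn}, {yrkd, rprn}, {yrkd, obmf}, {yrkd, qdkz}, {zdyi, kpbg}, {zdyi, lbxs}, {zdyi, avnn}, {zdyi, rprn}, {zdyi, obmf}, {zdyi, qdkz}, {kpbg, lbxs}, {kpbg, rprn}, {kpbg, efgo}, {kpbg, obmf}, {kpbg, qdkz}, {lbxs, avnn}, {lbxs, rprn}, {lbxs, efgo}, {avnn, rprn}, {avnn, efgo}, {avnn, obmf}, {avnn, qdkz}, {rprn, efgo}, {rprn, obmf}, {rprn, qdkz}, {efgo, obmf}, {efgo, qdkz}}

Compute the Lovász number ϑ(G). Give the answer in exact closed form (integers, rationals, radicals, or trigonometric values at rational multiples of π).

5

Vertex obmf has 12 neighbors: zzkw, addr, gzyx, zent, zzkg, kjqp, yrkd, zdyi, kpbg, avnn, rprn, efgo.
N(rhce) = {zzkw, addr, gzyx, zent, zzkg, kjqp, yrkd, zdyi, kpbg, avnn, rprn, efgo}, |N(rhce)| = 12.
Vertex qdkz has 12 neighbors: zzkw, addr, gzyx, zent, zzkg, kjqp, yrkd, zdyi, kpbg, avnn, rprn, efgo.
deg(efgo) = 12; N(efgo) = {rhce, gihb, zzkw, addr, zent, kjqp, kpbg, lbxs, avnn, rprn, obmf, qdkz}.
G = K_{5,5,4,3}: α = 5 = χ(Ḡ), so ϑ = 5.
ϑ(G) ≈ 5.00000.
Sandwich: α(G)=5 ≤ ϑ(G)=5 ≤ χ(Ḡ)=5 (collapsed).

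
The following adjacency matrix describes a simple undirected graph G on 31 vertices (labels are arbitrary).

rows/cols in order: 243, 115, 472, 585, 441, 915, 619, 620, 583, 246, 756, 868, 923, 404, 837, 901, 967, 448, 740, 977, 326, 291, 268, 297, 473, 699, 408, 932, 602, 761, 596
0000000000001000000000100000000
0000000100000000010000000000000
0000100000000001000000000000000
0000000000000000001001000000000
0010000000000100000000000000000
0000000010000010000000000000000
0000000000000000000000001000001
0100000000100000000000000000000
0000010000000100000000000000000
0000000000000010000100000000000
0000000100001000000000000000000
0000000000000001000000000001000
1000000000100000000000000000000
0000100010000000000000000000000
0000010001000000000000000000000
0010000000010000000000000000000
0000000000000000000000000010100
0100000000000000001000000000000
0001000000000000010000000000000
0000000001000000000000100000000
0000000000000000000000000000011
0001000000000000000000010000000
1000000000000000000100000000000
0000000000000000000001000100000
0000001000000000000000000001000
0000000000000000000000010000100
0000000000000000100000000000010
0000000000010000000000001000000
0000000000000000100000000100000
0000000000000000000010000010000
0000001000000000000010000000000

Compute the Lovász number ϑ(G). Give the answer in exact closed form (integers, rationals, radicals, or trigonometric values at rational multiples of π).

deg(619) = 2; N(619) = {473, 596}.
Vertex 596 has 2 neighbors: 619, 326.
N(297) = {291, 699}, |N(297)| = 2.
N(404) = {441, 583}, |N(404)| = 2.
deg(v) = 2 for all v (|V|=31); this is C_{31}, the 31-cycle.
spec(A) ≈ [2.0, 1.959, 1.838, 1.642, 1.378, 1.058, 0.695, 0.303, -0.101, -0.501, -0.881, -1.224, -1.518, -1.749, -1.908, -1.99] (distinct, 3 d.p.).
Lovász (edge-transitive): ϑ = −31·(-2*cos(pi/31))/((2)−(-2*cos(pi/31))) = 31*cos(pi/31)/(cos(pi/31) + 1).
Numerically 15.4601350.
Check 15 ≤ 31*cos(pi/31)/(cos(pi/31) + 1) ≤ 16: both strict.

31*cos(pi/31)/(cos(pi/31) + 1)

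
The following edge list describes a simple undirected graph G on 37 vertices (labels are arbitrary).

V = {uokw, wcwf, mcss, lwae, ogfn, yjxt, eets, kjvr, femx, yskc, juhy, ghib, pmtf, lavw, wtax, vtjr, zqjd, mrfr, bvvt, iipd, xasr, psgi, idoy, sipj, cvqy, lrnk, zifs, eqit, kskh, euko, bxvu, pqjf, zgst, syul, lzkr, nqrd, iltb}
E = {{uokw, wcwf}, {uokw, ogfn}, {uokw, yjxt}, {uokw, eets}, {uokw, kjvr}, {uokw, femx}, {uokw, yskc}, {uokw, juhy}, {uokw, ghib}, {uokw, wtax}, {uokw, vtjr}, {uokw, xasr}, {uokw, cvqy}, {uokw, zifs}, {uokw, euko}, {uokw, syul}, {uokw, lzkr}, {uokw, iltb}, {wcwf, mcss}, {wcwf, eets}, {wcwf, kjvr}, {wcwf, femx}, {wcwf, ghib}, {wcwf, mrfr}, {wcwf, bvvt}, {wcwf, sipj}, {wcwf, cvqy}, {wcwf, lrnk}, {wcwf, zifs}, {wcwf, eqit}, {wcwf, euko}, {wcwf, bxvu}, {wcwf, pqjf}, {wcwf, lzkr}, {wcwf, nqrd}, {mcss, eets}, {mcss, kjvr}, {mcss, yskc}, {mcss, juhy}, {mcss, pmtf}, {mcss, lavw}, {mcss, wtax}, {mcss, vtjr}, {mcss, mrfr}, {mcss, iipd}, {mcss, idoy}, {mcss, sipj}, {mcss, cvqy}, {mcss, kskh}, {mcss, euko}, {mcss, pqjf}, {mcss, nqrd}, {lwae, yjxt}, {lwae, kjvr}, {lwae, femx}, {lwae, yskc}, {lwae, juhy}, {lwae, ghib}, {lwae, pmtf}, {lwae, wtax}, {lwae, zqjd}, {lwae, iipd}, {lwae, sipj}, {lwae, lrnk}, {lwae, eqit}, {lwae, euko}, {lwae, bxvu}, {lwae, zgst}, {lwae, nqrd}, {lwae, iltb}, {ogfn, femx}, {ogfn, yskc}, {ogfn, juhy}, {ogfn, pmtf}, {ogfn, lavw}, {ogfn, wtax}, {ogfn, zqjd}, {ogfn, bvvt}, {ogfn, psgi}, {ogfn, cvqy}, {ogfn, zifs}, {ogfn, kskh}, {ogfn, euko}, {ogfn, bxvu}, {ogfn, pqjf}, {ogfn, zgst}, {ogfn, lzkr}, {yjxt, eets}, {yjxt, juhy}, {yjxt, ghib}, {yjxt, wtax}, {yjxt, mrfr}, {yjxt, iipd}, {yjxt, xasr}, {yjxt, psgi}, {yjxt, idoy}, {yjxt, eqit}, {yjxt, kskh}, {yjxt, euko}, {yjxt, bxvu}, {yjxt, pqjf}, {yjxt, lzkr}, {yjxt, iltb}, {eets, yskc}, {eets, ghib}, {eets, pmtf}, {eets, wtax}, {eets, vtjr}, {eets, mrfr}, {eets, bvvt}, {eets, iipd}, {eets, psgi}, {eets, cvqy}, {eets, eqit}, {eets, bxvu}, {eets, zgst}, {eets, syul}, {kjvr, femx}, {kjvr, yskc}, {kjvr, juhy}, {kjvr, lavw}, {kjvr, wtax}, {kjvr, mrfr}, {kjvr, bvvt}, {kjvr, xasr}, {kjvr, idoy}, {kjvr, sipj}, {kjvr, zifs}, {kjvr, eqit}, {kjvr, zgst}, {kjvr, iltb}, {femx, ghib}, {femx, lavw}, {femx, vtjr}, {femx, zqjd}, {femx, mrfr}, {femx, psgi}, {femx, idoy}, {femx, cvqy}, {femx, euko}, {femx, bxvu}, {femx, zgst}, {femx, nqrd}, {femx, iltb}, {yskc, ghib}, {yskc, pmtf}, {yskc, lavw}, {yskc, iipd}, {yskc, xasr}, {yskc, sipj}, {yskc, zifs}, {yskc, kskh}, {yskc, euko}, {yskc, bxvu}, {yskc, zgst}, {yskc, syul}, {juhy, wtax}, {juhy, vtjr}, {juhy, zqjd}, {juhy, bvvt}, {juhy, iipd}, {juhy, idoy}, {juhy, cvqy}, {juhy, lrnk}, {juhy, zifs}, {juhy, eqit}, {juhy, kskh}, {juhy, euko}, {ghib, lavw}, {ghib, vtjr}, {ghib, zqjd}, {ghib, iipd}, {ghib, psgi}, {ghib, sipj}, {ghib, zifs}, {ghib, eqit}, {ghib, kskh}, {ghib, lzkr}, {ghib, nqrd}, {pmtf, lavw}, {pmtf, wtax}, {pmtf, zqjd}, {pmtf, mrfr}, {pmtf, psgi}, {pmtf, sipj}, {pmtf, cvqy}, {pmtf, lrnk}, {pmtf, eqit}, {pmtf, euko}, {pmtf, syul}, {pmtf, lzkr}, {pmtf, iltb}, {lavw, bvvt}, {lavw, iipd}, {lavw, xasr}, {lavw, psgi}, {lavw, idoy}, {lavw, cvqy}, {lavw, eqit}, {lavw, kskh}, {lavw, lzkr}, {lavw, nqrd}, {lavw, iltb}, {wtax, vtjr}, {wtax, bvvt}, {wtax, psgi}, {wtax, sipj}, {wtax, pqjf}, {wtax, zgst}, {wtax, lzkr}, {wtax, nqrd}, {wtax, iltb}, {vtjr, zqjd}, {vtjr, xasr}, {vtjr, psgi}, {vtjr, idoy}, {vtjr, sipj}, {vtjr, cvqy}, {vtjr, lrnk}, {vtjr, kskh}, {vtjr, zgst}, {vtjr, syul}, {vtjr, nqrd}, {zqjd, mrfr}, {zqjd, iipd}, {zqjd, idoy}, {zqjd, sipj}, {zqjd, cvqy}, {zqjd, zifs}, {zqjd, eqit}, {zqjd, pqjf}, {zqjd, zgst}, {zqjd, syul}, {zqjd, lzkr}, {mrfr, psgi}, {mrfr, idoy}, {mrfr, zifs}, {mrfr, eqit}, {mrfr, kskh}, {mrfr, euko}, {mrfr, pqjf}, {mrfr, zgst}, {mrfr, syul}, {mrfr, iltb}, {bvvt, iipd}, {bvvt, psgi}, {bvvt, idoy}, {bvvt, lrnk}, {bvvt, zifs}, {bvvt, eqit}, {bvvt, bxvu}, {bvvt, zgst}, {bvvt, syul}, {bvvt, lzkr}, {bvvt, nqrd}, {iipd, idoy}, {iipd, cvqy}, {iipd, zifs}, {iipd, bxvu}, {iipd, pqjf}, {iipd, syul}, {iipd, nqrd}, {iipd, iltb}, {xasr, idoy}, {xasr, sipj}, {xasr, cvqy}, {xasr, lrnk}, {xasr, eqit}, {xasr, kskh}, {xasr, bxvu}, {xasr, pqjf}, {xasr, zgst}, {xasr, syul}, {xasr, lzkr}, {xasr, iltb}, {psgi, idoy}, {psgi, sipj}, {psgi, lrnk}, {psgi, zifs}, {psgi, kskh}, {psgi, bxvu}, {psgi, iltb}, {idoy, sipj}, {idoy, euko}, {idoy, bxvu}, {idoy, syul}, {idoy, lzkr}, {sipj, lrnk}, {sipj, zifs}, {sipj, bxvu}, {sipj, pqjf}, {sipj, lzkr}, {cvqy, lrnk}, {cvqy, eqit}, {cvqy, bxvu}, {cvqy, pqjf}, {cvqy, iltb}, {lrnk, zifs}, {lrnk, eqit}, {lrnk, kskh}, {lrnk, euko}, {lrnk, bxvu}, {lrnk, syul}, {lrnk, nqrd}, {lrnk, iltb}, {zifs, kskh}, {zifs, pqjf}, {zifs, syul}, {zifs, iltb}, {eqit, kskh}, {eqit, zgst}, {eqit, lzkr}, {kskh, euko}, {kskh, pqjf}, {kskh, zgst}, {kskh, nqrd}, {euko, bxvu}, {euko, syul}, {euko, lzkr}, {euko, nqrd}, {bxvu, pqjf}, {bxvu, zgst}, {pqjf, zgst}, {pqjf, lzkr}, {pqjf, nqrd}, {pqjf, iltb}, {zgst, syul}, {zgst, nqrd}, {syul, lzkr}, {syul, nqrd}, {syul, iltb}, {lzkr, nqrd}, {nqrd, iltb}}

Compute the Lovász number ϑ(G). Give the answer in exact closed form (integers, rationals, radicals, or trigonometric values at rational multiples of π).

Vertex nqrd has 18 neighbors: wcwf, mcss, lwae, femx, ghib, lavw, wtax, vtjr, bvvt, iipd, lrnk, kskh, euko, pqjf, zgst, syul, lzkr, iltb.
N(iltb) = {uokw, lwae, yjxt, kjvr, femx, pmtf, lavw, wtax, mrfr, iipd, xasr, psgi, cvqy, lrnk, zifs, pqjf, syul, nqrd}, |N(iltb)| = 18.
N(eets) = {uokw, wcwf, mcss, yjxt, yskc, ghib, pmtf, wtax, vtjr, mrfr, bvvt, iipd, psgi, cvqy, eqit, bxvu, zgst, syul}, |N(eets)| = 18.
N(lwae) = {yjxt, kjvr, femx, yskc, juhy, ghib, pmtf, wtax, zqjd, iipd, sipj, lrnk, eqit, euko, bxvu, zgst, nqrd, iltb}, |N(lwae)| = 18.
G on 37 vertices is 18-regular; SR(37,18,8,9) — a Paley graph.
The 3 distinct eigenvalues: [18.0, 2.5414, -3.5414].
λ_max=18, λ_min=-sqrt(37)/2 - 1/2; ϑ = −37·λ_min/(λ_max−λ_min) = sqrt(37).
= 6.0827625… (decimal).

sqrt(37)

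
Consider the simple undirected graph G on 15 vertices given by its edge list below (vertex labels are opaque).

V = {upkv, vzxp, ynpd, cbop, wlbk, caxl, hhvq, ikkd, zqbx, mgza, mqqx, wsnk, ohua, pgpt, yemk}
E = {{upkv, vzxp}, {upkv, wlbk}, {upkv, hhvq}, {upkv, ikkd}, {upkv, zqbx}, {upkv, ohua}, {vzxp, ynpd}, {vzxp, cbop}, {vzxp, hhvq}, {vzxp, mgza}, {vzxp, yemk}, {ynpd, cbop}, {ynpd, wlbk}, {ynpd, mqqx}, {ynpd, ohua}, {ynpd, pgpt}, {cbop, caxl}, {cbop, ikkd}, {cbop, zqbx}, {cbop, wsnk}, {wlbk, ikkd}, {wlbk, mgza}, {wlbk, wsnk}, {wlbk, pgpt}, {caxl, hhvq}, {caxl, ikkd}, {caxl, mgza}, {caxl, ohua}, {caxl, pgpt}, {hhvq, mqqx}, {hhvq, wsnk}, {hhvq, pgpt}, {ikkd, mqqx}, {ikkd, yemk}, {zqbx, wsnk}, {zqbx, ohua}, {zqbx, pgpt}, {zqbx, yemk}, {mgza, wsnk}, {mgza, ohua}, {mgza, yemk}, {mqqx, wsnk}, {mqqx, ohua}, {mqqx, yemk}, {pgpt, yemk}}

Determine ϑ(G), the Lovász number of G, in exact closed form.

deg(ikkd) = 6; N(ikkd) = {upkv, cbop, wlbk, caxl, mqqx, yemk}.
N(mgza) = {vzxp, wlbk, caxl, wsnk, ohua, yemk}, |N(mgza)| = 6.
deg(ynpd) = 6; N(ynpd) = {vzxp, cbop, wlbk, mqqx, ohua, pgpt}.
N(wlbk) = {upkv, ynpd, ikkd, mgza, wsnk, pgpt}, |N(wlbk)| = 6.
G on 15 vertices is 6-regular; Kneser-type, 2-subsets of [6].
Distinct eigenvalues (to 4 d.p.): [6.0, 1.0, -3.0].
λ_max=6, λ_min=-3; ϑ = −15·λ_min/(λ_max−λ_min) = 5.
Numerically 5.0000.

5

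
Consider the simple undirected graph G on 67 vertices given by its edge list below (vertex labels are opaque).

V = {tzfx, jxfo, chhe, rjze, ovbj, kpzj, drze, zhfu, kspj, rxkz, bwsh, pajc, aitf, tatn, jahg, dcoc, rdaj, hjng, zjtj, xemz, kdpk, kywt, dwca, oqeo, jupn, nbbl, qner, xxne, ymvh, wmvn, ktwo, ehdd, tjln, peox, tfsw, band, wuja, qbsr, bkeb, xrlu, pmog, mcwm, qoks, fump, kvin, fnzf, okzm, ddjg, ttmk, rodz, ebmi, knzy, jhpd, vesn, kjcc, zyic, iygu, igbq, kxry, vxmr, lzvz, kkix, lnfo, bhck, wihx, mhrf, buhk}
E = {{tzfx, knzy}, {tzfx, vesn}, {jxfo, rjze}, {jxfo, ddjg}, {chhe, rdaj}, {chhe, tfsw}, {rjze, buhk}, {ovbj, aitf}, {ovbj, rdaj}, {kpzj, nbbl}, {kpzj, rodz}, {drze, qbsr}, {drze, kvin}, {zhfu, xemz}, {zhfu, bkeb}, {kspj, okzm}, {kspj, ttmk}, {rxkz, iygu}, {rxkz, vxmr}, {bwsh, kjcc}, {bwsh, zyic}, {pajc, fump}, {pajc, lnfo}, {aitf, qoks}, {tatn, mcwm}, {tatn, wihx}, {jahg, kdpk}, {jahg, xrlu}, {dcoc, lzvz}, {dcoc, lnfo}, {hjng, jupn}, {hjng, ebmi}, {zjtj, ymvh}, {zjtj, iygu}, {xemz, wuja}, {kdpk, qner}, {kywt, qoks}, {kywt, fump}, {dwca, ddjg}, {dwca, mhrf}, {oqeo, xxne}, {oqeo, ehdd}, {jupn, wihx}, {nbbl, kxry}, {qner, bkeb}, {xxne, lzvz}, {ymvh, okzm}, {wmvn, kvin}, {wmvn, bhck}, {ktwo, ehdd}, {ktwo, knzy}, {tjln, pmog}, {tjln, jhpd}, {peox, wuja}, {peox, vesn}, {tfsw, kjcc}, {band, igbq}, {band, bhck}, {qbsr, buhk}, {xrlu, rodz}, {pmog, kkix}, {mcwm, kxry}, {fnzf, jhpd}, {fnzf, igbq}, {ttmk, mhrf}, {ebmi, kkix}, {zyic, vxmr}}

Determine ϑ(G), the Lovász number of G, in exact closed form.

Vertex xxne has 2 neighbors: oqeo, lzvz.
deg(bhck) = 2; N(bhck) = {wmvn, band}.
Vertex pmog has 2 neighbors: tjln, kkix.
N(ebmi) = {hjng, kkix}, |N(ebmi)| = 2.
Regular of degree 2 on 67 vertices: this is C_{67}, the 67-cycle.
A has 34 distinct eigenvalues ≈ [2.0, 1.9912, 1.9649, 1.9214, 1.8609, 1.7841, 1.6917, 1.5843, 1.4631, 1.3289, 1.1831, 1.0269, 0.8617, 0.6889, 0.5101, 0.3268, 0.1406, -0.0469, -0.2339, -0.4189, -0.6002, -0.7762, -0.9454, -1.1063, -1.2574, -1.3975, -1.5254, -1.6398, -1.7398, -1.8245, -1.8932, -1.9453, -1.9802, -1.9978].
Lovász: ϑ = −67(-2*cos(pi/67))/(2+-(-1)*2*cos(pi/67)) = 67*cos(pi/67)/(cos(pi/67) + 1).
Numerically 33.481579809.
Check 33 ≤ 67*cos(pi/67)/(cos(pi/67) + 1) ≤ 34: both strict.

67*cos(pi/67)/(cos(pi/67) + 1)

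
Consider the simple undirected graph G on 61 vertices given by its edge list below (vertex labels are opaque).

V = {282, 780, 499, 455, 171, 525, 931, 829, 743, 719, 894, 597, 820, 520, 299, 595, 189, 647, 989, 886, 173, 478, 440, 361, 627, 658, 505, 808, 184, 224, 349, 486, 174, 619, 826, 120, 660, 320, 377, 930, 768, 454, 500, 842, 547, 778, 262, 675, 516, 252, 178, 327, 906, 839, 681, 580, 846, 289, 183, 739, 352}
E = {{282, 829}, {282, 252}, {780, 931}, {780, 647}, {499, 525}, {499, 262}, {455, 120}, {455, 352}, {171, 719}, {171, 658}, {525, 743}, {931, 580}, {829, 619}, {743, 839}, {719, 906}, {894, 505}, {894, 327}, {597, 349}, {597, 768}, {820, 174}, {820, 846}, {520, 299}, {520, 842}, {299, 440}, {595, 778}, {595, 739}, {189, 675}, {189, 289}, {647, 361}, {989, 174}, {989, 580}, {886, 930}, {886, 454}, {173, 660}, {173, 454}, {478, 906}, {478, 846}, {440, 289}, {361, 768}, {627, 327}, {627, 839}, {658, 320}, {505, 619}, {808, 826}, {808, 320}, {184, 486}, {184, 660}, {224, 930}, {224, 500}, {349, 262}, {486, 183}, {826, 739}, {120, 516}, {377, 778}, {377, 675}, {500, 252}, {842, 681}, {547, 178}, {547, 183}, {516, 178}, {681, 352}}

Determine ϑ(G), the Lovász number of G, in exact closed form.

61*cos(pi/61)/(cos(pi/61) + 1)

N(349) = {597, 262}, |N(349)| = 2.
N(520) = {299, 842}, |N(520)| = 2.
N(189) = {675, 289}, |N(189)| = 2.
Vertex 619 has 2 neighbors: 829, 505.
61-vertex 2-regular graph: the odd cycle C_{61}.
Distinct eigenvalues (to 5 d.p.): [2.0, 1.9894, 1.95771, 1.90527, 1.83263, 1.74057, 1.63006, 1.50226, 1.35855, 1.20043, 1.02959, 0.84783, 0.65708, 0.45938, 0.2568, 0.0515, -0.15435, -0.35856, -0.55897, -0.75346, -0.93995, -1.11649, -1.28119, -1.4323, -1.56824, -1.68755, -1.78897, -1.87143, -1.93406, -1.97618, -1.99735].
Lovász (edge-transitive): ϑ = −61·(-2*cos(pi/61))/((2)−(-2*cos(pi/61))) = 61*cos(pi/61)/(cos(pi/61) + 1).
≈ 30.4798 (to 4 d.p.).
30 ≤ 61*cos(pi/61)/(cos(pi/61) + 1) ≤ 31: both strict.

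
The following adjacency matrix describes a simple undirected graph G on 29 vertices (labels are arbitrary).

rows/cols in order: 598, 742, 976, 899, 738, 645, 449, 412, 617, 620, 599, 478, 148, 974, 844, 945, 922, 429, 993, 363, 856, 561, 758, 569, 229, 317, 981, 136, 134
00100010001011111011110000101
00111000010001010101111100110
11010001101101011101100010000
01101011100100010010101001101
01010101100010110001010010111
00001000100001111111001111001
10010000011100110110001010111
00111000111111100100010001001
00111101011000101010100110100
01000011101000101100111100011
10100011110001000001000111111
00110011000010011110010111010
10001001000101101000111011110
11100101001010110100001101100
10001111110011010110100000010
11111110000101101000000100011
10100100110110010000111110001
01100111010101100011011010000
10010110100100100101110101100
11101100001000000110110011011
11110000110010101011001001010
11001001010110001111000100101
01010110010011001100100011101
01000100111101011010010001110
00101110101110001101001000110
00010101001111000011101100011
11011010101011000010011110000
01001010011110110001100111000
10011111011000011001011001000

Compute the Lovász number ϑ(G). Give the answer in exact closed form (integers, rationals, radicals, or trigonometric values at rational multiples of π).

sqrt(29)

N(598) = {976, 449, 599, 148, 974, 844, 945, 922, 993, 363, 856, 561, 981, 134}, |N(598)| = 14.
Vertex 599 has 14 neighbors: 598, 976, 449, 412, 617, 620, 974, 363, 569, 229, 317, 981, 136, 134.
Vertex 229 has 14 neighbors: 976, 738, 645, 449, 617, 599, 478, 148, 922, 429, 363, 758, 981, 136.
Vertex 148 has 14 neighbors: 598, 738, 412, 478, 974, 844, 922, 856, 561, 758, 229, 317, 981, 136.
29-vertex 14-regular graph: SR(29,14,6,7) — a Paley graph.
Distinct eigenvalues (to 5 d.p.): [14.0, 2.19258, -3.19258].
Lovász: ϑ = −29(-sqrt(29)/2 - 1/2)/(14+-(-sqrt(29)/2 - 1/2)) = sqrt(29).
= 5.385164807… (decimal).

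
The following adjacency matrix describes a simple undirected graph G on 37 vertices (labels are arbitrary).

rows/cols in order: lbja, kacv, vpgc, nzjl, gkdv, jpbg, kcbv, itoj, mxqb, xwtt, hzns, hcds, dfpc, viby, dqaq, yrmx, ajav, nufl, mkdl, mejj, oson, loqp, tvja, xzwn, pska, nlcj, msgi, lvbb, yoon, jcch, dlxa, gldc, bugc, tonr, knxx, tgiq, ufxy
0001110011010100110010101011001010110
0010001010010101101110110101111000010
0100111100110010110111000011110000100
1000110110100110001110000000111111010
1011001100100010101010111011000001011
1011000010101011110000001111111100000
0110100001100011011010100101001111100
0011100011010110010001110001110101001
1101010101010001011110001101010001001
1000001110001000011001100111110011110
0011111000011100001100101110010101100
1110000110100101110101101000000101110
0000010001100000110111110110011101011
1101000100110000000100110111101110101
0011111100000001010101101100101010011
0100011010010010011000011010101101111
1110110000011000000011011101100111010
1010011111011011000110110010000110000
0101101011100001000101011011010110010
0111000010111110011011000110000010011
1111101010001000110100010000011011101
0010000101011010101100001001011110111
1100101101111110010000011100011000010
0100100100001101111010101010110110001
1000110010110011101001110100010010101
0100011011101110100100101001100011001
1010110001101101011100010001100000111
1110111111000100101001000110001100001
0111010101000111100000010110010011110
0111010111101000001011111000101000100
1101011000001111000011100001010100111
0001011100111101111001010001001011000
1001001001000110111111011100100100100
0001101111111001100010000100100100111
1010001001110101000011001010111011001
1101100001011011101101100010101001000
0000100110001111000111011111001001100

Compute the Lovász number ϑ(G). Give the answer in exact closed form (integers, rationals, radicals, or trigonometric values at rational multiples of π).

N(dfpc) = {jpbg, xwtt, hzns, ajav, nufl, mejj, oson, loqp, tvja, xzwn, nlcj, msgi, jcch, dlxa, gldc, tonr, tgiq, ufxy}, |N(dfpc)| = 18.
Vertex nufl has 18 neighbors: lbja, vpgc, jpbg, kcbv, itoj, mxqb, xwtt, hcds, dfpc, dqaq, yrmx, mejj, oson, tvja, xzwn, msgi, gldc, bugc.
Vertex knxx has 18 neighbors: lbja, vpgc, kcbv, xwtt, hzns, hcds, viby, yrmx, oson, loqp, pska, msgi, yoon, jcch, dlxa, bugc, tonr, ufxy.
deg(loqp) = 18; N(loqp) = {vpgc, itoj, xwtt, hcds, dfpc, dqaq, ajav, mkdl, mejj, pska, lvbb, jcch, dlxa, gldc, bugc, knxx, tgiq, ufxy}.
G on 37 vertices is 18-regular; Paley(37): SR with (k,λ,μ)=(18,8,9).
The 3 distinct eigenvalues: [18.0, 2.541, -3.541].
Lovász: ϑ = −37(-sqrt(37)/2 - 1/2)/(18+-(-sqrt(37)/2 - 1/2)) = sqrt(37).
ϑ(G) ≈ 6.082763.

sqrt(37)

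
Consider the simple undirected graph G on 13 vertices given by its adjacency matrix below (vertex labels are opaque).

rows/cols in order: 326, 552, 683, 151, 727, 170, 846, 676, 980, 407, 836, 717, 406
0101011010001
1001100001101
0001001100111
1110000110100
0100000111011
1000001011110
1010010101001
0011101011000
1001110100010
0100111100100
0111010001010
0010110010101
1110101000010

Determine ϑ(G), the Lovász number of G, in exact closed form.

sqrt(13)

deg(717) = 6; N(717) = {683, 727, 170, 980, 836, 406}.
N(980) = {326, 151, 727, 170, 676, 717}, |N(980)| = 6.
Vertex 326 has 6 neighbors: 552, 151, 170, 846, 980, 406.
N(407) = {552, 727, 170, 846, 676, 836}, |N(407)| = 6.
Regular of degree 6 on 13 vertices: SR(13,6,2,3) — a Paley graph.
A has 3 distinct eigenvalues ≈ [6.0, 1.302776, -2.302776].
λ_max=6, λ_min=-sqrt(13)/2 - 1/2; ϑ = −13·λ_min/(λ_max−λ_min) = sqrt(13).
Numerically 3.60555.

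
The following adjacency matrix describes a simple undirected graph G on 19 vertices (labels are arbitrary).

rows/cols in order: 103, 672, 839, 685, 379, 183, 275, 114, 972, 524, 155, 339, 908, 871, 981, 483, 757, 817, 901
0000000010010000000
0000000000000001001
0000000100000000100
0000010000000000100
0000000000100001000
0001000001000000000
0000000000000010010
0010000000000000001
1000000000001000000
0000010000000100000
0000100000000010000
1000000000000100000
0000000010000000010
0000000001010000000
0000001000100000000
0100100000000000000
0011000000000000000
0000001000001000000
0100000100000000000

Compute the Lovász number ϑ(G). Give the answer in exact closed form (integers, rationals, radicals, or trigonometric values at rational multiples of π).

19*cos(pi/19)/(cos(pi/19) + 1)

Vertex 114 has 2 neighbors: 839, 901.
deg(483) = 2; N(483) = {672, 379}.
Vertex 183 has 2 neighbors: 685, 524.
Vertex 672 has 2 neighbors: 483, 901.
Regular of degree 2 on 19 vertices: a single 19-cycle (edge-transitive).
spec(A) ≈ [2.0, 1.891634, 1.578281, 1.093896, 0.490971, -0.165159, -0.803391, -1.354563, -1.758948, -1.972723] (distinct, 6 d.p.).
Lovász (edge-transitive): ϑ = −19·(-2*cos(pi/19))/((2)−(-2*cos(pi/19))) = 19*cos(pi/19)/(cos(pi/19) + 1).
= 9.4348… (decimal).
Lovász sandwich 9 ≤ 19*cos(pi/19)/(cos(pi/19) + 1) ≤ 10: both strict.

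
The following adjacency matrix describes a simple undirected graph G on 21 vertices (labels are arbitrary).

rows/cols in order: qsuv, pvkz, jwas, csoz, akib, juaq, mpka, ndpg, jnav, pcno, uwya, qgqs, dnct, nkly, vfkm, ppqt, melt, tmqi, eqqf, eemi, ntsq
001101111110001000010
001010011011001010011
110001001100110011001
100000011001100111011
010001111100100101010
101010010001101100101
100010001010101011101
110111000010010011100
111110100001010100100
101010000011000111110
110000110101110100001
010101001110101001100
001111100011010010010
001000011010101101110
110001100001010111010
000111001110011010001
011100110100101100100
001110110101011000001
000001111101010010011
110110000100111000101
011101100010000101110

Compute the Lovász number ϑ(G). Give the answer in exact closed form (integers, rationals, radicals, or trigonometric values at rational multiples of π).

deg(eemi) = 10; N(eemi) = {qsuv, pvkz, csoz, akib, pcno, dnct, nkly, vfkm, eqqf, ntsq}.
Vertex uwya has 10 neighbors: qsuv, pvkz, mpka, ndpg, pcno, qgqs, dnct, nkly, ppqt, ntsq.
N(ntsq) = {pvkz, jwas, csoz, juaq, mpka, uwya, ppqt, tmqi, eqqf, eemi}, |N(ntsq)| = 10.
deg(melt) = 10; N(melt) = {pvkz, jwas, csoz, mpka, ndpg, pcno, dnct, vfkm, ppqt, eqqf}.
Every vertex has degree 10 (N=21); this is K(7,2), the Kneser graph.
The 3 distinct eigenvalues: [10.0, 1.0, -4.0].
Lovász: ϑ = −21(-4)/(10+-1*(-4)) = 6.
= 6.0000… (decimal).

6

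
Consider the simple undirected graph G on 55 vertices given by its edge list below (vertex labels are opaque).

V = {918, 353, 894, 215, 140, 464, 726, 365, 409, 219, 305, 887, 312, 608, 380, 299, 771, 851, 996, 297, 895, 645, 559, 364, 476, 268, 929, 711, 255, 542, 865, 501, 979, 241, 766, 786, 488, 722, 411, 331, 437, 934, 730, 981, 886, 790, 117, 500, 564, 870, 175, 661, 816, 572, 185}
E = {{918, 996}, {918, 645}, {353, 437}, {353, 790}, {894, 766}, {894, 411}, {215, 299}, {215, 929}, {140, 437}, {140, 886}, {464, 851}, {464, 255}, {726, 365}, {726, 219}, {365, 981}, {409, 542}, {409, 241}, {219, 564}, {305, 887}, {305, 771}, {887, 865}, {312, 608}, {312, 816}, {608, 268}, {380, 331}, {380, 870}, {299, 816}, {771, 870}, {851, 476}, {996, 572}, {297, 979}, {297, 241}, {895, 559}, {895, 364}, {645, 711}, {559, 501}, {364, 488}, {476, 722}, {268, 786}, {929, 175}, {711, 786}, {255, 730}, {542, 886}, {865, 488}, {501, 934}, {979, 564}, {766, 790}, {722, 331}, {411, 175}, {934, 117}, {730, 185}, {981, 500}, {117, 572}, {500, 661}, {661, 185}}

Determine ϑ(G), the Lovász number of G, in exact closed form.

N(411) = {894, 175}, |N(411)| = 2.
deg(559) = 2; N(559) = {895, 501}.
N(645) = {918, 711}, |N(645)| = 2.
N(981) = {365, 500}, |N(981)| = 2.
Every vertex has degree 2 (N=55); this is C_{55}, the 55-cycle.
The 28 distinct eigenvalues: [2.0, 1.986963, 1.948024, 1.883689, 1.794797, 1.682507, 1.548283, 1.393875, 1.221296, 1.032795, 0.83083, 0.618034, 0.397181, 0.17115, -0.057112, -0.28463, -0.508437, -0.725615, -0.933335, -1.128886, -1.309721, -1.473482, -1.618034, -1.741492, -1.842247, -1.918986, -1.970708, -1.996738].
Lovász (edge-transitive): ϑ = −55·(-2*cos(pi/55))/((2)−(-2*cos(pi/55))) = 55*cos(pi/55)/(cos(pi/55) + 1).
Numerically 27.477557.
Sandwich: α(G)=27 ≤ ϑ(G)=55*cos(pi/55)/(cos(pi/55) + 1) ≤ χ(Ḡ)=28 (both strict).

55*cos(pi/55)/(cos(pi/55) + 1)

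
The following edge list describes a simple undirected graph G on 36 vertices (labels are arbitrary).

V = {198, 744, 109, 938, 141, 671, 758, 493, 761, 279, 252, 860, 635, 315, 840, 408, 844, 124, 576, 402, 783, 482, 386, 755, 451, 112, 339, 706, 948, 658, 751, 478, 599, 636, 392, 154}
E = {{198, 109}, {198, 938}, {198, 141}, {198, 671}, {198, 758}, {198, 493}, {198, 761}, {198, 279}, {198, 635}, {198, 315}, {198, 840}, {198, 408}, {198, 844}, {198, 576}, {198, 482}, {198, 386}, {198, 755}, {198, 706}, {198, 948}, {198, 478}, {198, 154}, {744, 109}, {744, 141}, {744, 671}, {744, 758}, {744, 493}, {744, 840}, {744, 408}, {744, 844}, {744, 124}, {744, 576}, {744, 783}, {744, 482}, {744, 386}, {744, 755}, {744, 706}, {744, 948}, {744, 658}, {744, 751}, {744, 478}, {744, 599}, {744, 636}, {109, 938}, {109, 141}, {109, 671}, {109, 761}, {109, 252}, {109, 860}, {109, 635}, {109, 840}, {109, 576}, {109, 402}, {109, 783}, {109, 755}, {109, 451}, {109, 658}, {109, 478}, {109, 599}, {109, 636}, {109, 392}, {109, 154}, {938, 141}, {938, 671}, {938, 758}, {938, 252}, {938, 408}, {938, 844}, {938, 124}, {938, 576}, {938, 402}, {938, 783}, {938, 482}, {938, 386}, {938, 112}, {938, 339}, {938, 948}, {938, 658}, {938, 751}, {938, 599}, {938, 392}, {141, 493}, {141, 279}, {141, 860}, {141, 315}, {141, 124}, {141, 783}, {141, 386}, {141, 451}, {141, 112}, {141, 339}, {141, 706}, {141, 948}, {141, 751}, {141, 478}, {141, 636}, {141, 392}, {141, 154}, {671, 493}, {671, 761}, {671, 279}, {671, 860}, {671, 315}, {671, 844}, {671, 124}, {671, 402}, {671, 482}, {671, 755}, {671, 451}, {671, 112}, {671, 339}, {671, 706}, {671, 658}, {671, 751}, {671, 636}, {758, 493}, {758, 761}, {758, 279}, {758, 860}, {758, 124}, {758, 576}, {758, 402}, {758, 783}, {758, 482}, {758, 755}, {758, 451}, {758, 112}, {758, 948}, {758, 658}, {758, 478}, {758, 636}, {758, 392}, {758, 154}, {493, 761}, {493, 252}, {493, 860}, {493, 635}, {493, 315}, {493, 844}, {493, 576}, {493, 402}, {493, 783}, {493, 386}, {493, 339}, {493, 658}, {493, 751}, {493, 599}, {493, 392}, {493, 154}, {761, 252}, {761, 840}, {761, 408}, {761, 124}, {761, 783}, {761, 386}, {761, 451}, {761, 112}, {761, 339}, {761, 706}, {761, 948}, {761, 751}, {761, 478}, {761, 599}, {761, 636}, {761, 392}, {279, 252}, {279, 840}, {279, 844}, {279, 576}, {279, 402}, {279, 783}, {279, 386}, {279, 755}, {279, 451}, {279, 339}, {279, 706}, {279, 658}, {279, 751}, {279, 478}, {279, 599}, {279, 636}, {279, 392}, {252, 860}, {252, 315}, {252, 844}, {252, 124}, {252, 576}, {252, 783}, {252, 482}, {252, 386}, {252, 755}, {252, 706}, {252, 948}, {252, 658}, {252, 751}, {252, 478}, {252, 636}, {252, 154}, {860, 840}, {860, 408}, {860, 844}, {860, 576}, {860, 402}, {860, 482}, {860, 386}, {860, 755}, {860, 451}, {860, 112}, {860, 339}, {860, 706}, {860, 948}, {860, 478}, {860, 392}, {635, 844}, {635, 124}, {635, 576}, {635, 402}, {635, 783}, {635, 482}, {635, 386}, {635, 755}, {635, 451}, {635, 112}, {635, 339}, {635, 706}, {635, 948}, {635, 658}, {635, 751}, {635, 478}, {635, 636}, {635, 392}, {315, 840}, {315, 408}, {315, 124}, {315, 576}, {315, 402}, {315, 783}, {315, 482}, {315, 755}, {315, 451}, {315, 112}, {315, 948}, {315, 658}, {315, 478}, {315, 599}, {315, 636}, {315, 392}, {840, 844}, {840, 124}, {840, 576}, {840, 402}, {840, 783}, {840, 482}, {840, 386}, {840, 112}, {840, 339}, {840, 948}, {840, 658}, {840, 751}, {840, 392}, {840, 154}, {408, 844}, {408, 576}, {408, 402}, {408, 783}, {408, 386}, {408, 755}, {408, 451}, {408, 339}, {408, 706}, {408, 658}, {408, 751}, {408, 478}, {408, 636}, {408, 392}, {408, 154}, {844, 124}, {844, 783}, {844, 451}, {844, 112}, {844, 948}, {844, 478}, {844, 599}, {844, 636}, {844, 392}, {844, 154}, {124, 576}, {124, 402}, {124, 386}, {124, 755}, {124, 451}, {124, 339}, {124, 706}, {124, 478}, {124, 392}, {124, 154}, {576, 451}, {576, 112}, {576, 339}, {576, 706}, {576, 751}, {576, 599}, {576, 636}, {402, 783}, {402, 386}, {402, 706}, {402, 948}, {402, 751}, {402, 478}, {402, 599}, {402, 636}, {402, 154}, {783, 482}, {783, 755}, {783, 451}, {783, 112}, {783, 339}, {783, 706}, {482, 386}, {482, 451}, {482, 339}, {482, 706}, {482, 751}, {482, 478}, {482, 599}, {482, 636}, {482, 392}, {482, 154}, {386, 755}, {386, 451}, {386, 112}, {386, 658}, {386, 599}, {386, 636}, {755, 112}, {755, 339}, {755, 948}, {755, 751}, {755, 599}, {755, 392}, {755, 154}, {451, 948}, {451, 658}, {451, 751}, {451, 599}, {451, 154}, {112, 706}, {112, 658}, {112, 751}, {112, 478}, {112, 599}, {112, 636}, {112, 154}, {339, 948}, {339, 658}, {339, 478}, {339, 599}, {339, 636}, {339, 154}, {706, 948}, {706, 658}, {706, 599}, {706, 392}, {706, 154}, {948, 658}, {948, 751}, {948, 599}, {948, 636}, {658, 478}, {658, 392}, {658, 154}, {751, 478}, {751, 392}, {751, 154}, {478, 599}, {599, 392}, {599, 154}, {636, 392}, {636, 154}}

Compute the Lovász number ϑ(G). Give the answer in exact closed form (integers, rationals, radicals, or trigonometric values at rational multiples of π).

8

deg(315) = 21; N(315) = {198, 141, 671, 493, 252, 840, 408, 124, 576, 402, 783, 482, 755, 451, 112, 948, 658, 478, 599, 636, 392}.
deg(252) = 21; N(252) = {109, 938, 493, 761, 279, 860, 315, 844, 124, 576, 783, 482, 386, 755, 706, 948, 658, 751, 478, 636, 154}.
N(112) = {938, 141, 671, 758, 761, 860, 635, 315, 840, 844, 576, 783, 386, 755, 706, 658, 751, 478, 599, 636, 154}, |N(112)| = 21.
Vertex 198 has 21 neighbors: 109, 938, 141, 671, 758, 493, 761, 279, 635, 315, 840, 408, 844, 576, 482, 386, 755, 706, 948, 478, 154.
Every vertex has degree 21 (N=36); Kneser-type, 2-subsets of [9].
The 3 distinct eigenvalues: [21.0, 1.0, -6.0].
With N=36: ϑ(G) = 36·(-1*(-6))/(21−(-6)) = 8.
Numerically 8.00000000.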